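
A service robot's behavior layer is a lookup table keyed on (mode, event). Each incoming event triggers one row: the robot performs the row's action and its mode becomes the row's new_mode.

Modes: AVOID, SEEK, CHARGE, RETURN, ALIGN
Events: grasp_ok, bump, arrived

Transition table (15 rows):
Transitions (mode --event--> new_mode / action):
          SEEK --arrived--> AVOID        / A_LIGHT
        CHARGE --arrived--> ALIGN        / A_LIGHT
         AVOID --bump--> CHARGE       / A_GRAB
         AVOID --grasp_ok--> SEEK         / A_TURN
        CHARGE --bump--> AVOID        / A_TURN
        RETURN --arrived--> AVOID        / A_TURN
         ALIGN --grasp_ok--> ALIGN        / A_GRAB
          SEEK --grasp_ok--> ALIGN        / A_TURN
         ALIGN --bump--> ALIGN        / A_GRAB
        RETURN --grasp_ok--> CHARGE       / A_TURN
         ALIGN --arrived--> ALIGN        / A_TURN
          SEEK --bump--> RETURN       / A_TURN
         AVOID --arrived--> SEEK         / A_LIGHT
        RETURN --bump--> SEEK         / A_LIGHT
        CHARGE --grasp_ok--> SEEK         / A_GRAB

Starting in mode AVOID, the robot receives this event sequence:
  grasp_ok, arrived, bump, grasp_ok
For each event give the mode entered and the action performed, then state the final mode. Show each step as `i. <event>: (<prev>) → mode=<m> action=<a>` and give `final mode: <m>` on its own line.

1. grasp_ok: (AVOID) → mode=SEEK action=A_TURN
2. arrived: (SEEK) → mode=AVOID action=A_LIGHT
3. bump: (AVOID) → mode=CHARGE action=A_GRAB
4. grasp_ok: (CHARGE) → mode=SEEK action=A_GRAB

final mode: SEEK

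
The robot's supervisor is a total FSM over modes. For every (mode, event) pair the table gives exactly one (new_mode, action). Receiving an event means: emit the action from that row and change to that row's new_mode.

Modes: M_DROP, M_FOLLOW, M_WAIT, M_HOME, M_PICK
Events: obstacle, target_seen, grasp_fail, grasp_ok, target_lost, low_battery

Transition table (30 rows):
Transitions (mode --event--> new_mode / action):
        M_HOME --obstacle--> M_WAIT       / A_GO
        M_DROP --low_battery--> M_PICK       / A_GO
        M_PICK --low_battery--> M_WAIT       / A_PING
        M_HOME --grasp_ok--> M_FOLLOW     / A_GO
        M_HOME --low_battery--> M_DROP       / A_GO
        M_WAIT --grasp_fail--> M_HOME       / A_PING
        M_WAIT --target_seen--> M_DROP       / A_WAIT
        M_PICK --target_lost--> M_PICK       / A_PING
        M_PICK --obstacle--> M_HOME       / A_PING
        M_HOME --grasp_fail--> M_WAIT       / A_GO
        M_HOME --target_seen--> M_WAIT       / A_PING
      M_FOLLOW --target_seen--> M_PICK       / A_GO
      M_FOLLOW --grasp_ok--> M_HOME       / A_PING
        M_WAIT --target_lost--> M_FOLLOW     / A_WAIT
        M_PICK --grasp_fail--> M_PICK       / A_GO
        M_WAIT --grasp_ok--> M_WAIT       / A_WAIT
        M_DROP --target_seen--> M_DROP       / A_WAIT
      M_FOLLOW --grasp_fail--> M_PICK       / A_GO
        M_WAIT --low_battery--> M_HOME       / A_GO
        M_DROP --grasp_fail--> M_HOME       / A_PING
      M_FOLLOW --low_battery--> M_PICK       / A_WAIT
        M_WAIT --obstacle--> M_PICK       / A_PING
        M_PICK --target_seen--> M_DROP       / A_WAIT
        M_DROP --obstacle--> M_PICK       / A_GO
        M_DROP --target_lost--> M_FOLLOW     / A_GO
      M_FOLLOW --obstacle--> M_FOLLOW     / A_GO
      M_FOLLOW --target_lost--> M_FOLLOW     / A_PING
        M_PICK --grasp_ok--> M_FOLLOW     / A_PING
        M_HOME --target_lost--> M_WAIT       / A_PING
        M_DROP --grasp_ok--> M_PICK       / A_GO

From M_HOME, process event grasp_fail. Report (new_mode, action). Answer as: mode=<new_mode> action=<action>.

current mode = M_HOME; filter table to that mode:
  (M_HOME, obstacle) → (M_WAIT, A_GO)
  (M_HOME, grasp_ok) → (M_FOLLOW, A_GO)
  (M_HOME, low_battery) → (M_DROP, A_GO)
  (M_HOME, grasp_fail) → (M_WAIT, A_GO)  ← event matches
  (M_HOME, target_seen) → (M_WAIT, A_PING)
  (M_HOME, target_lost) → (M_WAIT, A_PING)
event = grasp_fail selects (M_WAIT, A_GO)

mode=M_WAIT action=A_GO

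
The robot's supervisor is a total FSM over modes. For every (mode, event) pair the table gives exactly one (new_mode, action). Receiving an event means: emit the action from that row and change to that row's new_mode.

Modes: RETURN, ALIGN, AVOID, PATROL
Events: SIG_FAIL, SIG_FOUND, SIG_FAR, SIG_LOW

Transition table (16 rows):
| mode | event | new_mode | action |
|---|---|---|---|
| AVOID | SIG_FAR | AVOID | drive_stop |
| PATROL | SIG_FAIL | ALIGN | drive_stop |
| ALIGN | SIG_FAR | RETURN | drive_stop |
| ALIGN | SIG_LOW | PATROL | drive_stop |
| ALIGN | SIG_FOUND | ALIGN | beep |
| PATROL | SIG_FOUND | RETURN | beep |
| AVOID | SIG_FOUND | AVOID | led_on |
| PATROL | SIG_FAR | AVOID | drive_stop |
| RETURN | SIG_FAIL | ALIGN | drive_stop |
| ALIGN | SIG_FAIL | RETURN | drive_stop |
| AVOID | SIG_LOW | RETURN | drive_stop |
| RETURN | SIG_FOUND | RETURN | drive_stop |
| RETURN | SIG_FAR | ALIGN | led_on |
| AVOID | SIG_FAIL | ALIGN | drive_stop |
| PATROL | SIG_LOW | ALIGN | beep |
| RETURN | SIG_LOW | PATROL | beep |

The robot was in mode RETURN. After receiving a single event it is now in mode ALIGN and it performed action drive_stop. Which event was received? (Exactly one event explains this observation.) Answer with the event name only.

SIG_FAIL

try SIG_FAIL: (RETURN, SIG_FAIL) → (ALIGN, drive_stop)  ← matches
try SIG_FOUND: (RETURN, SIG_FOUND) → (RETURN, drive_stop)
try SIG_FAR: (RETURN, SIG_FAR) → (ALIGN, led_on)
try SIG_LOW: (RETURN, SIG_LOW) → (PATROL, beep)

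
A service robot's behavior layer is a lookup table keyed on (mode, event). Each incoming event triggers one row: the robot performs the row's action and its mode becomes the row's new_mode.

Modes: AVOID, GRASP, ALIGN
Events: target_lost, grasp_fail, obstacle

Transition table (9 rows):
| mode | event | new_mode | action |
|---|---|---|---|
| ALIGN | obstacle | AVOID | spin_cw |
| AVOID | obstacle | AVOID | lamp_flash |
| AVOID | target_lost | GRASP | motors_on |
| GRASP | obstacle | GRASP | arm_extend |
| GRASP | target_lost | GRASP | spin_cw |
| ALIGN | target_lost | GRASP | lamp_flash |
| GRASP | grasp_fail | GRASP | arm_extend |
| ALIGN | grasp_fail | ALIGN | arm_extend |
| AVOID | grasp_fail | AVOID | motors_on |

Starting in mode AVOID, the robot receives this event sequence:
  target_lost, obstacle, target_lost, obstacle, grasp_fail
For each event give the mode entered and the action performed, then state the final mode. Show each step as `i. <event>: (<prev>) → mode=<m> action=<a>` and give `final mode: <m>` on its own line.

final mode: GRASP

1. target_lost: (AVOID) → mode=GRASP action=motors_on
2. obstacle: (GRASP) → mode=GRASP action=arm_extend
3. target_lost: (GRASP) → mode=GRASP action=spin_cw
4. obstacle: (GRASP) → mode=GRASP action=arm_extend
5. grasp_fail: (GRASP) → mode=GRASP action=arm_extend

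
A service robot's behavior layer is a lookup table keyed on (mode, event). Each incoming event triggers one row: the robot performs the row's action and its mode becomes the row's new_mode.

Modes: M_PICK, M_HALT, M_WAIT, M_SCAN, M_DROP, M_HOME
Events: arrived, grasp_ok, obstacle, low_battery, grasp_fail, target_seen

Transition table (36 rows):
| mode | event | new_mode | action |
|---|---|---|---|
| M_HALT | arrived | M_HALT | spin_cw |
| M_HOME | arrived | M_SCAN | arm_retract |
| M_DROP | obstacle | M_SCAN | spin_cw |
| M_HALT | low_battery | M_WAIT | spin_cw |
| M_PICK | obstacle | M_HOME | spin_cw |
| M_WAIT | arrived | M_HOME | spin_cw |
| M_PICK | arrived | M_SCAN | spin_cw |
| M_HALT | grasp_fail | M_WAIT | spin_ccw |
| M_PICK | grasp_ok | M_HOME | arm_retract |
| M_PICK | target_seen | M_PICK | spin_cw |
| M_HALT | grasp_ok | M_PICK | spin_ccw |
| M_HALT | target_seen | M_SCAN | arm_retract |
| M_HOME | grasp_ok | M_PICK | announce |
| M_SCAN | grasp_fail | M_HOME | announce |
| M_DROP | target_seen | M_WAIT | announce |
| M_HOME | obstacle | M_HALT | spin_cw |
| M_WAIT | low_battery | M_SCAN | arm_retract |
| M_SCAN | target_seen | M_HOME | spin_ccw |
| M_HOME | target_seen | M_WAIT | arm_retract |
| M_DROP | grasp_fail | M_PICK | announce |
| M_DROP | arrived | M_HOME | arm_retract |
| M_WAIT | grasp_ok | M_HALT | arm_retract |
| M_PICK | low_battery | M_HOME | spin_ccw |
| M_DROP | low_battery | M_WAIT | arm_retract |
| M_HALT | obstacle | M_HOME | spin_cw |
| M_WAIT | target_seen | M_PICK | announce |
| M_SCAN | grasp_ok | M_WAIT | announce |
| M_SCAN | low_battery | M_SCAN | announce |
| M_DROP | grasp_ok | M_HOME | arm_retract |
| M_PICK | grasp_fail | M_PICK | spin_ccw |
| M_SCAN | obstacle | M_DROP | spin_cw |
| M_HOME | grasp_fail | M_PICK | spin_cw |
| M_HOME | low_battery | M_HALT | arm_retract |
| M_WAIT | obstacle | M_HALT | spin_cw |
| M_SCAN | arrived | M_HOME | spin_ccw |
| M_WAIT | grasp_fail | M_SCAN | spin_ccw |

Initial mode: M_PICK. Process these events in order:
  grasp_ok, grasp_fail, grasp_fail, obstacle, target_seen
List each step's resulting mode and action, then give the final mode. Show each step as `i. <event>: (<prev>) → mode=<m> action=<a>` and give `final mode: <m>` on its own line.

final mode: M_WAIT

1. grasp_ok: (M_PICK) → mode=M_HOME action=arm_retract
2. grasp_fail: (M_HOME) → mode=M_PICK action=spin_cw
3. grasp_fail: (M_PICK) → mode=M_PICK action=spin_ccw
4. obstacle: (M_PICK) → mode=M_HOME action=spin_cw
5. target_seen: (M_HOME) → mode=M_WAIT action=arm_retract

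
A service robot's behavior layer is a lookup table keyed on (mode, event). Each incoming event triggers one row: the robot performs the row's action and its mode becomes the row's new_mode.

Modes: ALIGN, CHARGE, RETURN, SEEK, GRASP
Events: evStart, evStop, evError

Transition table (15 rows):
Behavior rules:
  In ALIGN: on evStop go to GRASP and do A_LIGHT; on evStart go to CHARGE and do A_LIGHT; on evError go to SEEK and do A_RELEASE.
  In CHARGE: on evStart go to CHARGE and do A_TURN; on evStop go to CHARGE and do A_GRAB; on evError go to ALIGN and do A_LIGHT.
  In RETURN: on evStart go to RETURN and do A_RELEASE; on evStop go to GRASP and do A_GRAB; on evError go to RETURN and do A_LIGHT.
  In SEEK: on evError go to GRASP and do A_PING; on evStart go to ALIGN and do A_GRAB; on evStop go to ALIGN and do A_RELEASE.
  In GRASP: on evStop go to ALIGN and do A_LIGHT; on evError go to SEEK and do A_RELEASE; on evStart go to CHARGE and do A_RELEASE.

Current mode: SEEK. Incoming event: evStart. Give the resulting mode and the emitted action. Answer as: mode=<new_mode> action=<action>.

current mode = SEEK; filter table to that mode:
  (SEEK, evError) → (GRASP, A_PING)
  (SEEK, evStart) → (ALIGN, A_GRAB)  ← event matches
  (SEEK, evStop) → (ALIGN, A_RELEASE)
event = evStart selects (ALIGN, A_GRAB)

mode=ALIGN action=A_GRAB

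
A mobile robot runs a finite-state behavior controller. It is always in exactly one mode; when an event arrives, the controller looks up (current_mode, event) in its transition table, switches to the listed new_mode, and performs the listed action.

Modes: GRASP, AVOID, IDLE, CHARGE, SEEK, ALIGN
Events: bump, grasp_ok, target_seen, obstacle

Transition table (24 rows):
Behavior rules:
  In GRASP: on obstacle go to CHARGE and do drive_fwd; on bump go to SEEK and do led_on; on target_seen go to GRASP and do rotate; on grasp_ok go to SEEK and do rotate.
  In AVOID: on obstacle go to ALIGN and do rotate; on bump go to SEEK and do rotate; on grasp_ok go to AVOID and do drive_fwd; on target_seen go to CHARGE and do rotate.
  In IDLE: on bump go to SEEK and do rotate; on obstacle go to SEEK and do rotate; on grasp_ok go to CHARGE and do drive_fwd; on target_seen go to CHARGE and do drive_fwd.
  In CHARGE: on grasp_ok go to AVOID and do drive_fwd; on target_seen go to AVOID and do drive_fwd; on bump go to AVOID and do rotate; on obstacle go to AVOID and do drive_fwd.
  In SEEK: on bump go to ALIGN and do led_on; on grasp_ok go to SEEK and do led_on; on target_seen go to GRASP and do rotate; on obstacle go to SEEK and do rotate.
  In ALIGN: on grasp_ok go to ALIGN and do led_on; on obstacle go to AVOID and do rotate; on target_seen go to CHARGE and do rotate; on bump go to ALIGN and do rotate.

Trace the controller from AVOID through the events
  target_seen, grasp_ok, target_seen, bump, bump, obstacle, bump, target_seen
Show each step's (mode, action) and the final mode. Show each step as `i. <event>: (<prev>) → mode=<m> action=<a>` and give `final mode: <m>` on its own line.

1. target_seen: (AVOID) → mode=CHARGE action=rotate
2. grasp_ok: (CHARGE) → mode=AVOID action=drive_fwd
3. target_seen: (AVOID) → mode=CHARGE action=rotate
4. bump: (CHARGE) → mode=AVOID action=rotate
5. bump: (AVOID) → mode=SEEK action=rotate
6. obstacle: (SEEK) → mode=SEEK action=rotate
7. bump: (SEEK) → mode=ALIGN action=led_on
8. target_seen: (ALIGN) → mode=CHARGE action=rotate

final mode: CHARGE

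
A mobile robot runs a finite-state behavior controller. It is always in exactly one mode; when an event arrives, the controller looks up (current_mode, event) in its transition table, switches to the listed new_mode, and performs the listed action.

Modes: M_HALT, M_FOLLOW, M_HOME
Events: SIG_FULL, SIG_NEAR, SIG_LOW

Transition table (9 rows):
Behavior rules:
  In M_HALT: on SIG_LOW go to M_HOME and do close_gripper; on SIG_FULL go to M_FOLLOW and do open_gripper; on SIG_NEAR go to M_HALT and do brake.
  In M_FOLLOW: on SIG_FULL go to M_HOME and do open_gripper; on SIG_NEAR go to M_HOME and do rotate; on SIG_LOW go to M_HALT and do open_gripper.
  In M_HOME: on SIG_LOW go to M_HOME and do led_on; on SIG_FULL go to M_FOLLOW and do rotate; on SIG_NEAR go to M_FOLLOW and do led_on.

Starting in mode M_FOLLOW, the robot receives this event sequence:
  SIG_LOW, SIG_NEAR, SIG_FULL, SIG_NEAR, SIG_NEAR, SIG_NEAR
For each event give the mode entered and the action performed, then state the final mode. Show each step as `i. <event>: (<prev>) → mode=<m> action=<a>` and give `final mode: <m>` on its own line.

final mode: M_HOME

1. SIG_LOW: (M_FOLLOW) → mode=M_HALT action=open_gripper
2. SIG_NEAR: (M_HALT) → mode=M_HALT action=brake
3. SIG_FULL: (M_HALT) → mode=M_FOLLOW action=open_gripper
4. SIG_NEAR: (M_FOLLOW) → mode=M_HOME action=rotate
5. SIG_NEAR: (M_HOME) → mode=M_FOLLOW action=led_on
6. SIG_NEAR: (M_FOLLOW) → mode=M_HOME action=rotate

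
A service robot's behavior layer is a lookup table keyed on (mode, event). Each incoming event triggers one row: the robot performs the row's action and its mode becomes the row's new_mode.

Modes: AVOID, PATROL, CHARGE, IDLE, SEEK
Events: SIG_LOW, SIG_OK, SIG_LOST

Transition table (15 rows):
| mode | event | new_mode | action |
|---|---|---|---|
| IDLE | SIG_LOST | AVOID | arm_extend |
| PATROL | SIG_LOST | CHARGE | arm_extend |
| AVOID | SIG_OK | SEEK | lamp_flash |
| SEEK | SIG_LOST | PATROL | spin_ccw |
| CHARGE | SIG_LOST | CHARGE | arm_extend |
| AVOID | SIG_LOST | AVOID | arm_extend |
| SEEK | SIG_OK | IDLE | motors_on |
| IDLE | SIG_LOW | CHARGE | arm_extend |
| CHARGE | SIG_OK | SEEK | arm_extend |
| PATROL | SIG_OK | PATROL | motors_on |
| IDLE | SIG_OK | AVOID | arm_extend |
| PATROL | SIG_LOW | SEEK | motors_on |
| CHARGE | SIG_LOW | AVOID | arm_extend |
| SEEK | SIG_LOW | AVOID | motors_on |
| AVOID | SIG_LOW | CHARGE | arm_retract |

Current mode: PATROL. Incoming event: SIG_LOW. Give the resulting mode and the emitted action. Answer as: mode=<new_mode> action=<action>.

current mode = PATROL; filter table to that mode:
  (PATROL, SIG_LOST) → (CHARGE, arm_extend)
  (PATROL, SIG_OK) → (PATROL, motors_on)
  (PATROL, SIG_LOW) → (SEEK, motors_on)  ← event matches
event = SIG_LOW selects (SEEK, motors_on)

mode=SEEK action=motors_on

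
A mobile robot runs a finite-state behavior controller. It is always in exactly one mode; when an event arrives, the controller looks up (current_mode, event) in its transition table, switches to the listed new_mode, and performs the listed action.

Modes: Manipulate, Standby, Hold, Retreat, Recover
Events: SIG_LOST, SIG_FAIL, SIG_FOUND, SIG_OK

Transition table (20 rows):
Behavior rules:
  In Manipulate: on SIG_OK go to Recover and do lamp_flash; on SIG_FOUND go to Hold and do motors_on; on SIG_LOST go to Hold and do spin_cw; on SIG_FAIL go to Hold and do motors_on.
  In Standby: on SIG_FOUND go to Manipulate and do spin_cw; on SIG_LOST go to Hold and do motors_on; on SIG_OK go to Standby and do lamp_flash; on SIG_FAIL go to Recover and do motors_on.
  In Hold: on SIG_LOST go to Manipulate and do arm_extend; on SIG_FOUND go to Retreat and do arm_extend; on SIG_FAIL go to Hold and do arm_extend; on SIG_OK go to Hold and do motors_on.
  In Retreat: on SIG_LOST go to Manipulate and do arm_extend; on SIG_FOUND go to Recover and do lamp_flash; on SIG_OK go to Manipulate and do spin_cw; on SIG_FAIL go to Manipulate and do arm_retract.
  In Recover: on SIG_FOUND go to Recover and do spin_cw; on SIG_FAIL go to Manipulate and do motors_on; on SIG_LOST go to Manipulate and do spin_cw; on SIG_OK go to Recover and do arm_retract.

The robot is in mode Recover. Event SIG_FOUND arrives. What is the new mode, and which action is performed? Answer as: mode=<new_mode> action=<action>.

mode=Recover action=spin_cw

current mode = Recover; filter table to that mode:
  (Recover, SIG_FOUND) → (Recover, spin_cw)  ← event matches
  (Recover, SIG_FAIL) → (Manipulate, motors_on)
  (Recover, SIG_LOST) → (Manipulate, spin_cw)
  (Recover, SIG_OK) → (Recover, arm_retract)
event = SIG_FOUND selects (Recover, spin_cw)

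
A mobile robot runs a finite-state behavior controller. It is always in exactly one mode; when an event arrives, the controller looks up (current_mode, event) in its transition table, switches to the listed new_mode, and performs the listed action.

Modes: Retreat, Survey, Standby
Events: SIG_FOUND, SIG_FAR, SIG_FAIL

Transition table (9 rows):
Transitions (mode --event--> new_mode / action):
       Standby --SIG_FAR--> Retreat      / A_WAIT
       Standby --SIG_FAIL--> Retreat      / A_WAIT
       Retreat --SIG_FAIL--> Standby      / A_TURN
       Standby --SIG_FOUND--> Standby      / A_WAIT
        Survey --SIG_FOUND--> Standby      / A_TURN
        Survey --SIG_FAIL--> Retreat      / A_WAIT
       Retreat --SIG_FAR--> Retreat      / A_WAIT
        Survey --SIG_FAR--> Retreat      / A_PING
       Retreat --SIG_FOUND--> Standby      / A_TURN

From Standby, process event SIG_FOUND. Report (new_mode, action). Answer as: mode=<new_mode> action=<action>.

mode=Standby action=A_WAIT

current mode = Standby; filter table to that mode:
  (Standby, SIG_FAR) → (Retreat, A_WAIT)
  (Standby, SIG_FAIL) → (Retreat, A_WAIT)
  (Standby, SIG_FOUND) → (Standby, A_WAIT)  ← event matches
event = SIG_FOUND selects (Standby, A_WAIT)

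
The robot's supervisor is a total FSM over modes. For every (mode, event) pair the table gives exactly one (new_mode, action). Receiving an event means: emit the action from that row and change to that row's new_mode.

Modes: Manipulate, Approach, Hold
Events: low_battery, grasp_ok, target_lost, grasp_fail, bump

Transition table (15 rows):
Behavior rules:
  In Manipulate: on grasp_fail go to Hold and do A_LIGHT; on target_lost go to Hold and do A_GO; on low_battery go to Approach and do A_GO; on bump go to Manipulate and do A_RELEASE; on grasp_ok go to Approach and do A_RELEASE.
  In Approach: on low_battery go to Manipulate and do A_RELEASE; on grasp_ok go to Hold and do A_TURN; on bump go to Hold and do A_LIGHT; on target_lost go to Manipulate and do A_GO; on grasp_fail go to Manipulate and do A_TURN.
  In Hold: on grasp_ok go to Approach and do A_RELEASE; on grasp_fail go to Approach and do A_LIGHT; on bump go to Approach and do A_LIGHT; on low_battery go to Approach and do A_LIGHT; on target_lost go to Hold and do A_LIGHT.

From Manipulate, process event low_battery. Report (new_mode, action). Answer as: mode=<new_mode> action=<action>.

mode=Approach action=A_GO

current mode = Manipulate; filter table to that mode:
  (Manipulate, grasp_fail) → (Hold, A_LIGHT)
  (Manipulate, target_lost) → (Hold, A_GO)
  (Manipulate, low_battery) → (Approach, A_GO)  ← event matches
  (Manipulate, bump) → (Manipulate, A_RELEASE)
  (Manipulate, grasp_ok) → (Approach, A_RELEASE)
event = low_battery selects (Approach, A_GO)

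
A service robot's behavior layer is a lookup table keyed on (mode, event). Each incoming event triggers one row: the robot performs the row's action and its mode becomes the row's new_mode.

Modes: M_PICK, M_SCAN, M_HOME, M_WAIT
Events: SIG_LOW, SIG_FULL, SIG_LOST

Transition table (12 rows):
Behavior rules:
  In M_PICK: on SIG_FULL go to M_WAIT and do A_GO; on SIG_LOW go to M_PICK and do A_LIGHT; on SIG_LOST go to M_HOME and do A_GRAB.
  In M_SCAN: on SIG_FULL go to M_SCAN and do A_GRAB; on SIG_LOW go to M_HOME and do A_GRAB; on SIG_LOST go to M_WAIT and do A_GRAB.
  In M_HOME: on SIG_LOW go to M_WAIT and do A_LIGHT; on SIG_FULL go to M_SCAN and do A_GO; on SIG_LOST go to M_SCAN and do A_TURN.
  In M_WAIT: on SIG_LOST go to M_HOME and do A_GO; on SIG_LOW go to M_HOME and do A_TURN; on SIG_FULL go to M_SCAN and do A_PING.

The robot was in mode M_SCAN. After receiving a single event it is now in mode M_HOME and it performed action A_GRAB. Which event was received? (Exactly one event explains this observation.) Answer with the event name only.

SIG_LOW

try SIG_LOW: (M_SCAN, SIG_LOW) → (M_HOME, A_GRAB)  ← matches
try SIG_FULL: (M_SCAN, SIG_FULL) → (M_SCAN, A_GRAB)
try SIG_LOST: (M_SCAN, SIG_LOST) → (M_WAIT, A_GRAB)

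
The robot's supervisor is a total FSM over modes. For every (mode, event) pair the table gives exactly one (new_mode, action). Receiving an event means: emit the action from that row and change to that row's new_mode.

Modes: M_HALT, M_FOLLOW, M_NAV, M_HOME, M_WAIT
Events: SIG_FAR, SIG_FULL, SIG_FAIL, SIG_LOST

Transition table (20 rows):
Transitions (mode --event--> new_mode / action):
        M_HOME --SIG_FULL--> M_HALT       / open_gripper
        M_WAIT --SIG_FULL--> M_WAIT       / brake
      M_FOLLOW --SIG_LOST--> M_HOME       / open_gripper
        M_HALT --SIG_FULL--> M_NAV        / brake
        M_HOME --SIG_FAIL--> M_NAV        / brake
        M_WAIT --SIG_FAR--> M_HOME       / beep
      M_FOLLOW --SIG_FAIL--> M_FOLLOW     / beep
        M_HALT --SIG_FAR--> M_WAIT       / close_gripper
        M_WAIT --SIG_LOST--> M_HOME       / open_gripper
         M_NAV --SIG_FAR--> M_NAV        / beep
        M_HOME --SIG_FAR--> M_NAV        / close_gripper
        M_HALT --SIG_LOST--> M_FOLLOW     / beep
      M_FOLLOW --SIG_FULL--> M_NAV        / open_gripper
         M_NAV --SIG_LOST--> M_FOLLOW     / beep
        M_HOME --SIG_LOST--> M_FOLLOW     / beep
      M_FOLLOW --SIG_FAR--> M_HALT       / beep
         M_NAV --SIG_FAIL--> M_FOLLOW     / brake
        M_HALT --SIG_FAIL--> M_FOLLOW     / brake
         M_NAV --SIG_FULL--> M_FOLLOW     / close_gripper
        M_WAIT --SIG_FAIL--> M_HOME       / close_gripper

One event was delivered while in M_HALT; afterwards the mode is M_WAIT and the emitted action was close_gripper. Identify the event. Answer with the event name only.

SIG_FAR

try SIG_FAR: (M_HALT, SIG_FAR) → (M_WAIT, close_gripper)  ← matches
try SIG_FULL: (M_HALT, SIG_FULL) → (M_NAV, brake)
try SIG_FAIL: (M_HALT, SIG_FAIL) → (M_FOLLOW, brake)
try SIG_LOST: (M_HALT, SIG_LOST) → (M_FOLLOW, beep)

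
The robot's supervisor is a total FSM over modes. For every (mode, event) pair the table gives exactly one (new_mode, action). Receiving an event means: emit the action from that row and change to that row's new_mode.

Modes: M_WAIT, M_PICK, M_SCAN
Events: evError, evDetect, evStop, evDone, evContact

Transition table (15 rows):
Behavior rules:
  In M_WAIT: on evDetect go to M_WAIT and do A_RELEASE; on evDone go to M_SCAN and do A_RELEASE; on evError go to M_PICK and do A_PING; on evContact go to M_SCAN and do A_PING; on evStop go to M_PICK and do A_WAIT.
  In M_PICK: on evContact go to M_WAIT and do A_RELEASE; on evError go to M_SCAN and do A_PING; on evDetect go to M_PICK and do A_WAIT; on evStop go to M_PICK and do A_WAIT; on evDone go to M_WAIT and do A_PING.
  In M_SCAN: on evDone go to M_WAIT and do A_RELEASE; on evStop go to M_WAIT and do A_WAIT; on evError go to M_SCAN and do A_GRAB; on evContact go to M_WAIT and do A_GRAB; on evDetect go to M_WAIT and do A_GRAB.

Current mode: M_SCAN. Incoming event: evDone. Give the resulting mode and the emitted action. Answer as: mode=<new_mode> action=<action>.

mode=M_WAIT action=A_RELEASE

current mode = M_SCAN; filter table to that mode:
  (M_SCAN, evDone) → (M_WAIT, A_RELEASE)  ← event matches
  (M_SCAN, evStop) → (M_WAIT, A_WAIT)
  (M_SCAN, evError) → (M_SCAN, A_GRAB)
  (M_SCAN, evContact) → (M_WAIT, A_GRAB)
  (M_SCAN, evDetect) → (M_WAIT, A_GRAB)
event = evDone selects (M_WAIT, A_RELEASE)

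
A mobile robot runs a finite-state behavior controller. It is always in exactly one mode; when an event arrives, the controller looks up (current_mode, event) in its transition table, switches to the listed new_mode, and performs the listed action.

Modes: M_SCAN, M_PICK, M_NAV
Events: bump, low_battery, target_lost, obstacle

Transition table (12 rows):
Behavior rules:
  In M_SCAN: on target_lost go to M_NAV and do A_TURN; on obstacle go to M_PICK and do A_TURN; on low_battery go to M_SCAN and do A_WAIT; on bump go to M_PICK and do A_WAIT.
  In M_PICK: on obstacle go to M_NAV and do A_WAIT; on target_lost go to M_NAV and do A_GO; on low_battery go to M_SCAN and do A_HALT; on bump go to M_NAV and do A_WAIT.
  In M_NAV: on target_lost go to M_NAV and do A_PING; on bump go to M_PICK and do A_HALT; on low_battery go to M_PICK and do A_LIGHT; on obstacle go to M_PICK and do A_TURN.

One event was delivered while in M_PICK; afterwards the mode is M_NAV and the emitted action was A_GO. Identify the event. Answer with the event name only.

try bump: (M_PICK, bump) → (M_NAV, A_WAIT)
try low_battery: (M_PICK, low_battery) → (M_SCAN, A_HALT)
try target_lost: (M_PICK, target_lost) → (M_NAV, A_GO)  ← matches
try obstacle: (M_PICK, obstacle) → (M_NAV, A_WAIT)

target_lost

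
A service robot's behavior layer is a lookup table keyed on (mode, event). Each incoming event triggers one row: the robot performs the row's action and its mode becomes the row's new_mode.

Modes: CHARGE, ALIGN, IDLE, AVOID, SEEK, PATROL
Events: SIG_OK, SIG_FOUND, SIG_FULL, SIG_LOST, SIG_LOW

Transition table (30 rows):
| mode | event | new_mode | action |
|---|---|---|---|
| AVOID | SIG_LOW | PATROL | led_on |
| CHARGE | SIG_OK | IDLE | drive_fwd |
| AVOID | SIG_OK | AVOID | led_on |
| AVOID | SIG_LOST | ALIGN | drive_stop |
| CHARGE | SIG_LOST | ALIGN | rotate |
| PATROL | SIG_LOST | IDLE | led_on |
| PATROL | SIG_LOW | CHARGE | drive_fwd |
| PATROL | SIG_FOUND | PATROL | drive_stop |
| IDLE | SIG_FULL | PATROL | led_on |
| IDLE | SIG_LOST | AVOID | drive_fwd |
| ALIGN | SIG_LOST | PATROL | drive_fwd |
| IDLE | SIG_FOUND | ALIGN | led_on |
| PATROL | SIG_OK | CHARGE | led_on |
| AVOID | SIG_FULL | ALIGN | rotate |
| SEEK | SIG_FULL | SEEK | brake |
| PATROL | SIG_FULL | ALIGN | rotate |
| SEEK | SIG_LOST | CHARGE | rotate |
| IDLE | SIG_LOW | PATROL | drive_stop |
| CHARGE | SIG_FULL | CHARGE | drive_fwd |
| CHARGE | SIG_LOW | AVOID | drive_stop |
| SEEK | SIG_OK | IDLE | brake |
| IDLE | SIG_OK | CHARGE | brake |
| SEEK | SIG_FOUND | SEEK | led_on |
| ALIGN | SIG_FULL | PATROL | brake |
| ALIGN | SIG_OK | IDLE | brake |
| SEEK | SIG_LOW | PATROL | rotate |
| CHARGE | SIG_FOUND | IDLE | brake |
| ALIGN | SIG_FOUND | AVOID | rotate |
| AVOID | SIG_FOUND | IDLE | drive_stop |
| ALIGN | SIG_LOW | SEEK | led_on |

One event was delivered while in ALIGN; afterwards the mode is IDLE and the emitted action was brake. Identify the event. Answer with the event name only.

SIG_OK

try SIG_OK: (ALIGN, SIG_OK) → (IDLE, brake)  ← matches
try SIG_FOUND: (ALIGN, SIG_FOUND) → (AVOID, rotate)
try SIG_FULL: (ALIGN, SIG_FULL) → (PATROL, brake)
try SIG_LOST: (ALIGN, SIG_LOST) → (PATROL, drive_fwd)
try SIG_LOW: (ALIGN, SIG_LOW) → (SEEK, led_on)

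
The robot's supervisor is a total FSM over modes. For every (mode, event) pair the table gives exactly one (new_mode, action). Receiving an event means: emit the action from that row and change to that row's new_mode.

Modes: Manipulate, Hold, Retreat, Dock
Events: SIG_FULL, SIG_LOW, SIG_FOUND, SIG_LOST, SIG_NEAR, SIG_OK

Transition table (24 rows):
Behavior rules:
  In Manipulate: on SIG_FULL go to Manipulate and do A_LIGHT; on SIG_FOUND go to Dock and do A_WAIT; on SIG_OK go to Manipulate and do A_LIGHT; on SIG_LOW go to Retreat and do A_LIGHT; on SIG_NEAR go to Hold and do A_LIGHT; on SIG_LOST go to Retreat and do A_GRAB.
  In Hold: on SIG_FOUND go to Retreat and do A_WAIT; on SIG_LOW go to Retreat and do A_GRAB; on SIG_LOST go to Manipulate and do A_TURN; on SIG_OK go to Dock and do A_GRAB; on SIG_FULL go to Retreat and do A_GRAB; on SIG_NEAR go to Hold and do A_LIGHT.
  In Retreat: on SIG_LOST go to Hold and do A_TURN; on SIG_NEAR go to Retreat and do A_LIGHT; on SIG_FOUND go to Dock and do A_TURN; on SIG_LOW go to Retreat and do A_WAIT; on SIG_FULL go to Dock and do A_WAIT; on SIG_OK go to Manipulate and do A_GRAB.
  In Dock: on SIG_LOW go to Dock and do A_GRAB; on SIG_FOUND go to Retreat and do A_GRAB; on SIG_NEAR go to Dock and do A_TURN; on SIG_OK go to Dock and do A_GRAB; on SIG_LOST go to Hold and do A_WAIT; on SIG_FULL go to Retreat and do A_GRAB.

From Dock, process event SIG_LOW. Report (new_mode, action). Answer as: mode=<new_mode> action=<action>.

current mode = Dock; filter table to that mode:
  (Dock, SIG_LOW) → (Dock, A_GRAB)  ← event matches
  (Dock, SIG_FOUND) → (Retreat, A_GRAB)
  (Dock, SIG_NEAR) → (Dock, A_TURN)
  (Dock, SIG_OK) → (Dock, A_GRAB)
  (Dock, SIG_LOST) → (Hold, A_WAIT)
  (Dock, SIG_FULL) → (Retreat, A_GRAB)
event = SIG_LOW selects (Dock, A_GRAB)

mode=Dock action=A_GRAB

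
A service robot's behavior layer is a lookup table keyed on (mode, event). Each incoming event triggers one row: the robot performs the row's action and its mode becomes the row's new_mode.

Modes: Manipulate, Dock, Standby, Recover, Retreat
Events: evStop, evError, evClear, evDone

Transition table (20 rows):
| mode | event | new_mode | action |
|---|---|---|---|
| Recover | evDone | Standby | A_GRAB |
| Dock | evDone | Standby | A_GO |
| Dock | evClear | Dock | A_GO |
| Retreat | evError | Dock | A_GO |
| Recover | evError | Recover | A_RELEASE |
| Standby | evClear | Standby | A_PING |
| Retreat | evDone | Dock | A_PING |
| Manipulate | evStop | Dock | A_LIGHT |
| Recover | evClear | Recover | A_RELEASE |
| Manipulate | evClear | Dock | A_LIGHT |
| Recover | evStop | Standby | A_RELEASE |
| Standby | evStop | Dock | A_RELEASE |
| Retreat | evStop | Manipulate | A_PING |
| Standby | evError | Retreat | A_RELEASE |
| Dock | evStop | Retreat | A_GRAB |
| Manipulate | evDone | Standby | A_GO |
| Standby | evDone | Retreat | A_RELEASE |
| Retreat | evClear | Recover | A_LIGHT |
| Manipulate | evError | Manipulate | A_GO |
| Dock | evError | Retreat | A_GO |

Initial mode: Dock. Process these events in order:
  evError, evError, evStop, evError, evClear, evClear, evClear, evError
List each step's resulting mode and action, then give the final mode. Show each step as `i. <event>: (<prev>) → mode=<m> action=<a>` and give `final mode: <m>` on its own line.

1. evError: (Dock) → mode=Retreat action=A_GO
2. evError: (Retreat) → mode=Dock action=A_GO
3. evStop: (Dock) → mode=Retreat action=A_GRAB
4. evError: (Retreat) → mode=Dock action=A_GO
5. evClear: (Dock) → mode=Dock action=A_GO
6. evClear: (Dock) → mode=Dock action=A_GO
7. evClear: (Dock) → mode=Dock action=A_GO
8. evError: (Dock) → mode=Retreat action=A_GO

final mode: Retreat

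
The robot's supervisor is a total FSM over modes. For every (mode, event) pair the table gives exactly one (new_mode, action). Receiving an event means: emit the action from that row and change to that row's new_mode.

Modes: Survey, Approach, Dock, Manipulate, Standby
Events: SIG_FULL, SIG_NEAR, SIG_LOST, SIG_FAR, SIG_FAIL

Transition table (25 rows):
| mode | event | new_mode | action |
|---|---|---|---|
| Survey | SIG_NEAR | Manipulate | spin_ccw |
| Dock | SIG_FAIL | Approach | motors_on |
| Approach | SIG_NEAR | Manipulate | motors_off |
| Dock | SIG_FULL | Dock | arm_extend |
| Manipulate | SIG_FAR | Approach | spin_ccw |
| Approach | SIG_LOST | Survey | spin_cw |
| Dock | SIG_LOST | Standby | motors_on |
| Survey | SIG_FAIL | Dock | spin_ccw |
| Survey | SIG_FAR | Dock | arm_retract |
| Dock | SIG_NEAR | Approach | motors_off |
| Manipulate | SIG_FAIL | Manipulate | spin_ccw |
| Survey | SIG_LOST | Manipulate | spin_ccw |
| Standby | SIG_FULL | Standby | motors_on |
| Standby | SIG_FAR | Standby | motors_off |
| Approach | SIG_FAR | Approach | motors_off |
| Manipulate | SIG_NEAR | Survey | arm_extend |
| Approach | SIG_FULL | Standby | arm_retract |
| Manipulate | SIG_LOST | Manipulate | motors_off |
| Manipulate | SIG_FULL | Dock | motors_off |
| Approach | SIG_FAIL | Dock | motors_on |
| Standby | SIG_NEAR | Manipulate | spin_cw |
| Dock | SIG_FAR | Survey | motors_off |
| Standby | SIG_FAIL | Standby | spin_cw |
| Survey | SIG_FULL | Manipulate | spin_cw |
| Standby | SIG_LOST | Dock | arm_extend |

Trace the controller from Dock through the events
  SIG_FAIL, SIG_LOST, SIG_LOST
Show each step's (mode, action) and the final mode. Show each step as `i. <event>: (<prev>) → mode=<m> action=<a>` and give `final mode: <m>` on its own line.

final mode: Manipulate

1. SIG_FAIL: (Dock) → mode=Approach action=motors_on
2. SIG_LOST: (Approach) → mode=Survey action=spin_cw
3. SIG_LOST: (Survey) → mode=Manipulate action=spin_ccw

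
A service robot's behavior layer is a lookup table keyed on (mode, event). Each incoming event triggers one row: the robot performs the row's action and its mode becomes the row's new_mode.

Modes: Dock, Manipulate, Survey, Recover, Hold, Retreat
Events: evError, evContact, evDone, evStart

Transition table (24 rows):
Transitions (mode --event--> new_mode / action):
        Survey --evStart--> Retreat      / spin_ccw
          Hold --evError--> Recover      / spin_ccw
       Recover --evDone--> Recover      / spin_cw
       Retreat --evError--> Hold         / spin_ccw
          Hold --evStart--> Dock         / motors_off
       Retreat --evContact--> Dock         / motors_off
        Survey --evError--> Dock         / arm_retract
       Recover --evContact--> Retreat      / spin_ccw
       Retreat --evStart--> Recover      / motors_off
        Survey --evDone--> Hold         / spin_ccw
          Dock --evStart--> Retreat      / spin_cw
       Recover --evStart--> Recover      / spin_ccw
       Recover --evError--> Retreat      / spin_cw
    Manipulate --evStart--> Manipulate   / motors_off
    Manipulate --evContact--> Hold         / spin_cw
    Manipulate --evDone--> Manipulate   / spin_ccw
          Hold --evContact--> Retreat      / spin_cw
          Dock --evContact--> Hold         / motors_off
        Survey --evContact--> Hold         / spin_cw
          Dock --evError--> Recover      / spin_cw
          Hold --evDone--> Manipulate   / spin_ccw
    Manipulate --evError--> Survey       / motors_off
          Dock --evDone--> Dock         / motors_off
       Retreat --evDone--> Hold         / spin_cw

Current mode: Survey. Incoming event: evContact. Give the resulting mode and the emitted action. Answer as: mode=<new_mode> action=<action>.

current mode = Survey; filter table to that mode:
  (Survey, evStart) → (Retreat, spin_ccw)
  (Survey, evError) → (Dock, arm_retract)
  (Survey, evDone) → (Hold, spin_ccw)
  (Survey, evContact) → (Hold, spin_cw)  ← event matches
event = evContact selects (Hold, spin_cw)

mode=Hold action=spin_cw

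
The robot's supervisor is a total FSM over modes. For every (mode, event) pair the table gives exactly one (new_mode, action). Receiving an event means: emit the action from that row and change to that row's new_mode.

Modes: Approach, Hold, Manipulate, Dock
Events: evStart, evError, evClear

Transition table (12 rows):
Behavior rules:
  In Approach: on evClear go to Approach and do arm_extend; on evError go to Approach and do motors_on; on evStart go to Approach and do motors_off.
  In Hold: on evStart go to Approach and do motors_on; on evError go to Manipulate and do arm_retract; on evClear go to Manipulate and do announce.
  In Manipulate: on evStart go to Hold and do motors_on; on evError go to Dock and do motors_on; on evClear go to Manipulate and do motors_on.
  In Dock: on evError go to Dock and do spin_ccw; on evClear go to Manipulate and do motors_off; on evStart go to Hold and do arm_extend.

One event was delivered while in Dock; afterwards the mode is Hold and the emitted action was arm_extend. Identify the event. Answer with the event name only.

evStart

try evStart: (Dock, evStart) → (Hold, arm_extend)  ← matches
try evError: (Dock, evError) → (Dock, spin_ccw)
try evClear: (Dock, evClear) → (Manipulate, motors_off)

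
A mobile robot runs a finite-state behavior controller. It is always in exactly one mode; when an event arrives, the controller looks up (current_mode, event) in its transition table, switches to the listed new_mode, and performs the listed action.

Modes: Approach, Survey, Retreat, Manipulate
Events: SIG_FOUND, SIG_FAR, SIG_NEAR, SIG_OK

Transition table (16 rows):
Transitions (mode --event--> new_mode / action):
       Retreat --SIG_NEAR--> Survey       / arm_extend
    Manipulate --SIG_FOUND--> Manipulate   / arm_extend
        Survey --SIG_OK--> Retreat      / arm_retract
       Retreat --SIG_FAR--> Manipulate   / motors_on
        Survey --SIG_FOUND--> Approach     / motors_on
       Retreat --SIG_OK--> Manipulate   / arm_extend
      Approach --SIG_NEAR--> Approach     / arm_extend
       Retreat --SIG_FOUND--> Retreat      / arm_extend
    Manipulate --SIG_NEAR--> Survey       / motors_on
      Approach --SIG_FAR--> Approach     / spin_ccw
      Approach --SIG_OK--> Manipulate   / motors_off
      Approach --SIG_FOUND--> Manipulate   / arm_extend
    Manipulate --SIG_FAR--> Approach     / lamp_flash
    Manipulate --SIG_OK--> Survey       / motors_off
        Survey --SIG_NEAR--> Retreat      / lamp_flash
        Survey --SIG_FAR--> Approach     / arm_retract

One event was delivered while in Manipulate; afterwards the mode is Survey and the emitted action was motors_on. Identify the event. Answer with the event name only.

SIG_NEAR

try SIG_FOUND: (Manipulate, SIG_FOUND) → (Manipulate, arm_extend)
try SIG_FAR: (Manipulate, SIG_FAR) → (Approach, lamp_flash)
try SIG_NEAR: (Manipulate, SIG_NEAR) → (Survey, motors_on)  ← matches
try SIG_OK: (Manipulate, SIG_OK) → (Survey, motors_off)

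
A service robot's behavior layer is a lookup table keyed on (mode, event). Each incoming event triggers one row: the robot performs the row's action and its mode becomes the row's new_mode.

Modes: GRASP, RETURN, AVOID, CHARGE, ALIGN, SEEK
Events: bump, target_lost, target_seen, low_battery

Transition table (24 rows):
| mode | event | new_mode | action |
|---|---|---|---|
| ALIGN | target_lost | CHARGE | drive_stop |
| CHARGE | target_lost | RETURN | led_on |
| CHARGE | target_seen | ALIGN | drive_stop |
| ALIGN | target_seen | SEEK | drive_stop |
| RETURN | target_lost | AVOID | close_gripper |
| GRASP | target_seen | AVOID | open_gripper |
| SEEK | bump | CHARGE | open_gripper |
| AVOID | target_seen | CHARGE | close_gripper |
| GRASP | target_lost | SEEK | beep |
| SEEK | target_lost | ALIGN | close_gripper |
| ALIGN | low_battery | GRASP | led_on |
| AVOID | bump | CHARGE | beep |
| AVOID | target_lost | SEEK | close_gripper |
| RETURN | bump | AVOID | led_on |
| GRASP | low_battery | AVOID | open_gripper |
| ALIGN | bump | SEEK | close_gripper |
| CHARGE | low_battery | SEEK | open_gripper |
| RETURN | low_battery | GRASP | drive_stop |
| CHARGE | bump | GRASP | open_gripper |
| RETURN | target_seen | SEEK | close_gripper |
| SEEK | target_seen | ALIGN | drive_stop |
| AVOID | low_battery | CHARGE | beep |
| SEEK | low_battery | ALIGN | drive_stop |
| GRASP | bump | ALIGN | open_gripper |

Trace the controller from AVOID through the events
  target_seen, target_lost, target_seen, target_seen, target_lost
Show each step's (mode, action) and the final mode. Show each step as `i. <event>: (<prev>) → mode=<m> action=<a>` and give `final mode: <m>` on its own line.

1. target_seen: (AVOID) → mode=CHARGE action=close_gripper
2. target_lost: (CHARGE) → mode=RETURN action=led_on
3. target_seen: (RETURN) → mode=SEEK action=close_gripper
4. target_seen: (SEEK) → mode=ALIGN action=drive_stop
5. target_lost: (ALIGN) → mode=CHARGE action=drive_stop

final mode: CHARGE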